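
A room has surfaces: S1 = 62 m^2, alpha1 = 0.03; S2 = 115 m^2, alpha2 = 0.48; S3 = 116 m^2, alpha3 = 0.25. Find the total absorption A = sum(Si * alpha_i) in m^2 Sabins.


62 * 0.03 = 1.86
115 * 0.48 = 55.2
116 * 0.25 = 29
A_total = 1.86 + 55.2 + 29 = 86.06 m^2


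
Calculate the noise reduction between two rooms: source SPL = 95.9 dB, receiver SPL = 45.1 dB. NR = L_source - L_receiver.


NR = L_source - L_receiver (difference between source and receiving room levels)
NR = 95.9 - 45.1 = 50.8 dB


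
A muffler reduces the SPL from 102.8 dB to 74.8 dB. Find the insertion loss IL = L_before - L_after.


Insertion loss = SPL without muffler - SPL with muffler
IL = 102.8 - 74.8 = 28 dB


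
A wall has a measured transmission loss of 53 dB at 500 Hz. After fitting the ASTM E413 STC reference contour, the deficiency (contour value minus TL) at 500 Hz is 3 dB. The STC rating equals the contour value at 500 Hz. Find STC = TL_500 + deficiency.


By ASTM E413, STC = value of the fitted reference contour at 500 Hz.
Contour value at 500 Hz = TL_500 + deficiency = 53 + 3 = 56
STC = 56


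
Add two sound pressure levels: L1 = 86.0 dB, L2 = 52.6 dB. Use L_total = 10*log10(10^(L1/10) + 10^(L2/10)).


10^(86.0/10) = 3.98107e+08
10^(52.6/10) = 181970
Sum = 3.98107e+08 + 181970 = 3.98289e+08
L_total = 10*log10(3.98289e+08) = 86.002 dB


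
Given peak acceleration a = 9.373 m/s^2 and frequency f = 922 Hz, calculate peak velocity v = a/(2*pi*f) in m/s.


omega = 2*pi*f = 2*pi*922 = 5793.1 rad/s
v = a / omega = 9.373 / 5793.1 = 0.001618 m/s


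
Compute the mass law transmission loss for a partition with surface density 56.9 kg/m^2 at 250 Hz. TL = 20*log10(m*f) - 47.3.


m * f = 56.9 * 250 = 14225
20*log10(14225) = 83.061 dB
TL = 83.061 - 47.3 = 35.761 dB


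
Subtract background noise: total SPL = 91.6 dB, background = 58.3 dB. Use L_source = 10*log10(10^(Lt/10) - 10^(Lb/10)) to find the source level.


10^(91.6/10) = 1.44544e+09
10^(58.3/10) = 676083
Difference = 1.44544e+09 - 676083 = 1.44476e+09
L_source = 10*log10(1.44476e+09) = 91.598 dB


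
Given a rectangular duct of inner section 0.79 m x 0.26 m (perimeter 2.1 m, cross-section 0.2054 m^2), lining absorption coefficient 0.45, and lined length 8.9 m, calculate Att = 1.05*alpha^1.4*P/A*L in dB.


alpha^1.4 = 0.45^1.4 = 0.326962
Attenuation rate = 1.05 * alpha^1.4 * P / A
= 1.05 * 0.326962 * 2.1 / 0.2054 = 3.50999 dB/m
Total Att = 3.50999 * 8.9 = 31.239 dB


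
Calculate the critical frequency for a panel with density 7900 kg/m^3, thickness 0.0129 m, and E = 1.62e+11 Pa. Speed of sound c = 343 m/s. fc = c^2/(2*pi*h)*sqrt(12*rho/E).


12*rho/E = 12*7900/1.62e+11 = 5.85185e-07
sqrt(12*rho/E) = sqrt(5.85185e-07) = 0.000764974
c^2/(2*pi*h) = 343^2/(2*pi*0.0129) = 1.45151e+06
fc = 1.45151e+06 * 0.000764974 = 1110.4 Hz


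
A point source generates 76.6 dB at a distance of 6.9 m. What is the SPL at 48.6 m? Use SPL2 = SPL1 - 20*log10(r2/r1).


r2/r1 = 48.6/6.9 = 7.04348
Correction = 20*log10(7.04348) = 16.9557 dB
SPL2 = 76.6 - 16.9557 = 59.644 dB


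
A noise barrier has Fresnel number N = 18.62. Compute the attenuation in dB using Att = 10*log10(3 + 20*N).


3 + 20*N = 3 + 20*18.62 = 375.4
Att = 10*log10(375.4) = 25.745 dB


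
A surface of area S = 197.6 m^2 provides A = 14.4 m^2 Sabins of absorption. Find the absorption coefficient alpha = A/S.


Absorption coefficient = absorbed power / incident power
alpha = A / S = 14.4 / 197.6 = 0.072874


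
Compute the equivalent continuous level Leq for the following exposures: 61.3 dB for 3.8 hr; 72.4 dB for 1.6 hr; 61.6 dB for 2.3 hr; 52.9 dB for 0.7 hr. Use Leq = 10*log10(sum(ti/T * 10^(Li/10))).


T_total = 3.8 + 1.6 + 2.3 + 0.7 = 8.4 hr
(3.8/8.4) * 10^(61.3/10) = 610245
(1.6/8.4) * 10^(72.4/10) = 3.3101e+06
(2.3/8.4) * 10^(61.6/10) = 395775
(0.7/8.4) * 10^(52.9/10) = 16248.7
Sum = 610245 + 3.3101e+06 + 395775 + 16248.7 = 4.33237e+06
Leq = 10*log10(4.33237e+06) = 66.367 dB


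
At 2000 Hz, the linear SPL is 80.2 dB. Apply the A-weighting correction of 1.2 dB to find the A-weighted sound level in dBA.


A-weighting table: 2000 Hz -> 1.2 dB correction
SPL_A = SPL + correction = 80.2 + (1.2) = 81.4 dBA


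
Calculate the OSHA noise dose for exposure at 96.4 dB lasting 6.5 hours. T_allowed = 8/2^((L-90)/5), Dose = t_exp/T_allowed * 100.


T_allowed = 8 / 2^((96.4 - 90)/5) = 3.29436 hr
Dose = 6.5 / 3.29436 * 100 = 197.31 %


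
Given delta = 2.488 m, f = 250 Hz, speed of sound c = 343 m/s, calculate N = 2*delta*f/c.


N = 2*delta*f/c = 2*delta/lambda, where lambda = c/f
lambda = 343 / 250 = 1.372 m
N = 2 * 2.488 / 1.372 = 3.6268


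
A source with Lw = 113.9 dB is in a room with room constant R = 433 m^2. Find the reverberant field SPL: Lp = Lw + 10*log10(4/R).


4/R = 4/433 = 0.00923788
Lp = 113.9 + 10*log10(0.00923788) = 93.556 dB


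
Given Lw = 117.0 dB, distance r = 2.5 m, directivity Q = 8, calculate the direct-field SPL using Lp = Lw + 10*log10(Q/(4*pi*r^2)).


4*pi*r^2 = 4*pi*2.5^2 = 78.5398 m^2
Q / (4*pi*r^2) = 8 / 78.5398 = 0.101859
Lp = 117.0 + 10*log10(0.101859) = 107.08 dB


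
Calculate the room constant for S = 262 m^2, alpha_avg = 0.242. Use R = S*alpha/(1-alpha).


R = 262 * 0.242 / (1 - 0.242) = 83.646 m^2


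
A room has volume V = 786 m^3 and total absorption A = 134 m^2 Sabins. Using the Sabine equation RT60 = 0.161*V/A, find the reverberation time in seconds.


RT60 = 0.161 * 786 / 134 = 0.94437 s


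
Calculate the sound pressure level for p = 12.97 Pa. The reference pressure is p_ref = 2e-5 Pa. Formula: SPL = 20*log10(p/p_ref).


p / p_ref = 12.97 / 2e-5 = 648500
SPL = 20 * log10(648500) = 116.24 dB


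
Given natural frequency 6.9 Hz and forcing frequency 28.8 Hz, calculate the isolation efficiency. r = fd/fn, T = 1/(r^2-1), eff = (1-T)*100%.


r = 28.8 / 6.9 = 4.17391
r^2 - 1 = 4.17391^2 - 1 = 16.4215
T = 1/16.4215 = 0.0608958
Efficiency = (1 - 0.0608958)*100 = 93.91 %


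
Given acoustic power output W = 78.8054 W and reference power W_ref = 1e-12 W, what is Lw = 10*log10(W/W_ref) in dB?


W / W_ref = 78.8054 / 1e-12 = 7.88054e+13
Lw = 10 * log10(7.88054e+13) = 138.97 dB


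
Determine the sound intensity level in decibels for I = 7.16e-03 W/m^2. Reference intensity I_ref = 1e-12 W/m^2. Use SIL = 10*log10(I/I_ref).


I / I_ref = 7.16e-03 / 1e-12 = 7.16e+09
SIL = 10 * log10(7.16e+09) = 98.549 dB


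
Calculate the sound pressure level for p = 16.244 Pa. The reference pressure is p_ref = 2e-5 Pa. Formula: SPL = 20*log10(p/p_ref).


p / p_ref = 16.244 / 2e-5 = 812200
SPL = 20 * log10(812200) = 118.19 dB


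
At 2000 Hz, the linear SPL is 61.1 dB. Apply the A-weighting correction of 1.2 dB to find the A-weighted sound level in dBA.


A-weighting table: 2000 Hz -> 1.2 dB correction
SPL_A = SPL + correction = 61.1 + (1.2) = 62.3 dBA


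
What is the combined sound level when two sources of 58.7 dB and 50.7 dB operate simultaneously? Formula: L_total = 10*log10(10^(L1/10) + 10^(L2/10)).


10^(58.7/10) = 741310
10^(50.7/10) = 117490
Sum = 741310 + 117490 = 858800
L_total = 10*log10(858800) = 59.339 dB


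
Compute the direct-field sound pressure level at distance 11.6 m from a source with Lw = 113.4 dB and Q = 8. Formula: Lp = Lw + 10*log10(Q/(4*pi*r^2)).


4*pi*r^2 = 4*pi*11.6^2 = 1690.93 m^2
Q / (4*pi*r^2) = 8 / 1690.93 = 0.00473112
Lp = 113.4 + 10*log10(0.00473112) = 90.15 dB


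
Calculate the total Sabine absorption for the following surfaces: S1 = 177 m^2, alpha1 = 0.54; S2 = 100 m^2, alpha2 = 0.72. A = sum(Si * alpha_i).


177 * 0.54 = 95.58
100 * 0.72 = 72
A_total = 95.58 + 72 = 167.58 m^2


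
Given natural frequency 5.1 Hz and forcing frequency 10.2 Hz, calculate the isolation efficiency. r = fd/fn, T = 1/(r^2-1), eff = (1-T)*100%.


r = 10.2 / 5.1 = 2
r^2 - 1 = 2^2 - 1 = 3
T = 1/3 = 0.333333
Efficiency = (1 - 0.333333)*100 = 66.667 %


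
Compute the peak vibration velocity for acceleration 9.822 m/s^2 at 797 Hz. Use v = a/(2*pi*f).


omega = 2*pi*f = 2*pi*797 = 5007.7 rad/s
v = a / omega = 9.822 / 5007.7 = 0.0019614 m/s


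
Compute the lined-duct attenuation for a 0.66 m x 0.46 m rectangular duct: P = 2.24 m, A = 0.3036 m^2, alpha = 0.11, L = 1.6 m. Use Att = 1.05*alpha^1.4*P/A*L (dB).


alpha^1.4 = 0.11^1.4 = 0.0454935
Attenuation rate = 1.05 * alpha^1.4 * P / A
= 1.05 * 0.0454935 * 2.24 / 0.3036 = 0.35244 dB/m
Total Att = 0.35244 * 1.6 = 0.5639 dB


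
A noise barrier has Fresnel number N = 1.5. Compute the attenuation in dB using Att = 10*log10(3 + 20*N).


3 + 20*N = 3 + 20*1.5 = 33
Att = 10*log10(33) = 15.185 dB


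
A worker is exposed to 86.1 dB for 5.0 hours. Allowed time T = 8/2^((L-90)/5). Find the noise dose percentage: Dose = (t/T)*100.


T_allowed = 8 / 2^((86.1 - 90)/5) = 13.737 hr
Dose = 5.0 / 13.737 * 100 = 36.398 %


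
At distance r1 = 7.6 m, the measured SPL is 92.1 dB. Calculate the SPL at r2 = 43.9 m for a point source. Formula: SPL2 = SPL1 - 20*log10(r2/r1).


r2/r1 = 43.9/7.6 = 5.77632
Correction = 20*log10(5.77632) = 15.233 dB
SPL2 = 92.1 - 15.233 = 76.867 dB


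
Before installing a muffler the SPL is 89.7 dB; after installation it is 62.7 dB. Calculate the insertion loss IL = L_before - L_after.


Insertion loss = SPL without muffler - SPL with muffler
IL = 89.7 - 62.7 = 27 dB


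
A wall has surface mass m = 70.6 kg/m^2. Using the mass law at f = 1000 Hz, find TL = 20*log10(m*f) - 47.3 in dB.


m * f = 70.6 * 1000 = 70600
20*log10(70600) = 96.9761 dB
TL = 96.9761 - 47.3 = 49.676 dB


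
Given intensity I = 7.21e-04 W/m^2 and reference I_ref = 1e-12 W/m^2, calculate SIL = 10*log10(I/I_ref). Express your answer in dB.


I / I_ref = 7.21e-04 / 1e-12 = 7.21e+08
SIL = 10 * log10(7.21e+08) = 88.579 dB


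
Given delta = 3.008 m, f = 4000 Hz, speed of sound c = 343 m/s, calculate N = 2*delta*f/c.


N = 2*delta*f/c = 2*delta/lambda, where lambda = c/f
lambda = 343 / 4000 = 0.08575 m
N = 2 * 3.008 / 0.08575 = 70.157


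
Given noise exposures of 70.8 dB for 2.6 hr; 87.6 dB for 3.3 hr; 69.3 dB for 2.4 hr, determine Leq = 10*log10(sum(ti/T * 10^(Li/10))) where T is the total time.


T_total = 2.6 + 3.3 + 2.4 = 8.3 hr
(2.6/8.3) * 10^(70.8/10) = 3.76613e+06
(3.3/8.3) * 10^(87.6/10) = 2.28789e+08
(2.4/8.3) * 10^(69.3/10) = 2.46112e+06
Sum = 3.76613e+06 + 2.28789e+08 + 2.46112e+06 = 2.35016e+08
Leq = 10*log10(2.35016e+08) = 83.711 dB


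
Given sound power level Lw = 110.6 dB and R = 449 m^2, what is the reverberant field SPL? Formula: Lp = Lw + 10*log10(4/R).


4/R = 4/449 = 0.00890869
Lp = 110.6 + 10*log10(0.00890869) = 90.098 dB


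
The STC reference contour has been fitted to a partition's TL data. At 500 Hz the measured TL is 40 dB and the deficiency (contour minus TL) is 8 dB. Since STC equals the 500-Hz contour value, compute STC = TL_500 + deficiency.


By ASTM E413, STC = value of the fitted reference contour at 500 Hz.
Contour value at 500 Hz = TL_500 + deficiency = 40 + 8 = 48
STC = 48


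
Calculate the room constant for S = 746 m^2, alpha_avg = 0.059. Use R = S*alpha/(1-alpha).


R = 746 * 0.059 / (1 - 0.059) = 46.774 m^2


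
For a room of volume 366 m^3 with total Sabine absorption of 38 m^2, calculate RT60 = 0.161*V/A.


RT60 = 0.161 * 366 / 38 = 1.5507 s


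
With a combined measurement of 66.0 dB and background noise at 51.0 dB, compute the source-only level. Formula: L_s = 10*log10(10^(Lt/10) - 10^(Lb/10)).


10^(66.0/10) = 3.98107e+06
10^(51.0/10) = 125893
Difference = 3.98107e+06 - 125893 = 3.85518e+06
L_source = 10*log10(3.85518e+06) = 65.86 dB


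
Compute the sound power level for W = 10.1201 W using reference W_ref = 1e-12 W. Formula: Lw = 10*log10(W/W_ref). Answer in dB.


W / W_ref = 10.1201 / 1e-12 = 1.01201e+13
Lw = 10 * log10(1.01201e+13) = 130.05 dB


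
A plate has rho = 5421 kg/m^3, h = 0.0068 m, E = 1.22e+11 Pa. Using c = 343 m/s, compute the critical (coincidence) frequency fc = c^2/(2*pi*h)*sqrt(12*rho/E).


12*rho/E = 12*5421/1.22e+11 = 5.33213e-07
sqrt(12*rho/E) = sqrt(5.33213e-07) = 0.000730214
c^2/(2*pi*h) = 343^2/(2*pi*0.0068) = 2.75359e+06
fc = 2.75359e+06 * 0.000730214 = 2010.7 Hz


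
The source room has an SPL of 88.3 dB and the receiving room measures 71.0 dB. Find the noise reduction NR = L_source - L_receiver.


NR = L_source - L_receiver (difference between source and receiving room levels)
NR = 88.3 - 71.0 = 17.3 dB


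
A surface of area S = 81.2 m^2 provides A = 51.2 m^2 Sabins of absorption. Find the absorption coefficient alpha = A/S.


Absorption coefficient = absorbed power / incident power
alpha = A / S = 51.2 / 81.2 = 0.63054


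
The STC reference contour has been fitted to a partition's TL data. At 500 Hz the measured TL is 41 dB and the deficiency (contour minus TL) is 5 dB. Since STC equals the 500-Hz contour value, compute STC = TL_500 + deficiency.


By ASTM E413, STC = value of the fitted reference contour at 500 Hz.
Contour value at 500 Hz = TL_500 + deficiency = 41 + 5 = 46
STC = 46


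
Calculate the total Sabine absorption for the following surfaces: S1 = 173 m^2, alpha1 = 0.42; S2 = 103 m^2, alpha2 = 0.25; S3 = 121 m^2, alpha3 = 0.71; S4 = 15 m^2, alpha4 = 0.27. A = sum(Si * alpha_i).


173 * 0.42 = 72.66
103 * 0.25 = 25.75
121 * 0.71 = 85.91
15 * 0.27 = 4.05
A_total = 72.66 + 25.75 + 85.91 + 4.05 = 188.37 m^2


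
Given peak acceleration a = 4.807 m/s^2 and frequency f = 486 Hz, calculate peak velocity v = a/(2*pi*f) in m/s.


omega = 2*pi*f = 2*pi*486 = 3053.63 rad/s
v = a / omega = 4.807 / 3053.63 = 0.0015742 m/s


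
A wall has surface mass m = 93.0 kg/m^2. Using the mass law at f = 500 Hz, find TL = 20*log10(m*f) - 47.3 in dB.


m * f = 93.0 * 500 = 46500
20*log10(46500) = 93.3491 dB
TL = 93.3491 - 47.3 = 46.049 dB


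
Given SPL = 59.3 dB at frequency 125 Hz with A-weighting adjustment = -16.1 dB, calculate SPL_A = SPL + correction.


A-weighting table: 125 Hz -> -16.1 dB correction
SPL_A = SPL + correction = 59.3 + (-16.1) = 43.2 dBA


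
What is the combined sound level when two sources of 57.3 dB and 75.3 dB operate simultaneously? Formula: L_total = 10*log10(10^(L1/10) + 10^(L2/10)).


10^(57.3/10) = 537032
10^(75.3/10) = 3.38844e+07
Sum = 537032 + 3.38844e+07 = 3.44214e+07
L_total = 10*log10(3.44214e+07) = 75.368 dB


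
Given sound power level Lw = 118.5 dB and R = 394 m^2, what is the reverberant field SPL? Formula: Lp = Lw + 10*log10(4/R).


4/R = 4/394 = 0.0101523
Lp = 118.5 + 10*log10(0.0101523) = 98.566 dB


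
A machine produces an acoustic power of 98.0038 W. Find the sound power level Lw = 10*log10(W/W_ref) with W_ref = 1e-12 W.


W / W_ref = 98.0038 / 1e-12 = 9.80038e+13
Lw = 10 * log10(9.80038e+13) = 139.91 dB


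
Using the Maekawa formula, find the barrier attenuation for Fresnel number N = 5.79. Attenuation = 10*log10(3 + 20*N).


3 + 20*N = 3 + 20*5.79 = 118.8
Att = 10*log10(118.8) = 20.748 dB


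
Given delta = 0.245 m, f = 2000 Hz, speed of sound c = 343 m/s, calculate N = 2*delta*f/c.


N = 2*delta*f/c = 2*delta/lambda, where lambda = c/f
lambda = 343 / 2000 = 0.1715 m
N = 2 * 0.245 / 0.1715 = 2.8571


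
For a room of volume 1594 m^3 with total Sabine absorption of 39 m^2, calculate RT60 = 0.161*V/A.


RT60 = 0.161 * 1594 / 39 = 6.5804 s


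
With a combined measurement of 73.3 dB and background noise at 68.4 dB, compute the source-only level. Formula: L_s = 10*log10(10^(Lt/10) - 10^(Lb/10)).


10^(73.3/10) = 2.13796e+07
10^(68.4/10) = 6.91831e+06
Difference = 2.13796e+07 - 6.91831e+06 = 1.44613e+07
L_source = 10*log10(1.44613e+07) = 71.602 dB


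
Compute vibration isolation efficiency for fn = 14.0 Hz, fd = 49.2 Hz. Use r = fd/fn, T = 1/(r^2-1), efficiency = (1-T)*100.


r = 49.2 / 14.0 = 3.51429
r^2 - 1 = 3.51429^2 - 1 = 11.3502
T = 1/11.3502 = 0.0881042
Efficiency = (1 - 0.0881042)*100 = 91.19 %


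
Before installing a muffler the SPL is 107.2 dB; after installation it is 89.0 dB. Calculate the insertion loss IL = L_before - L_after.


Insertion loss = SPL without muffler - SPL with muffler
IL = 107.2 - 89.0 = 18.2 dB


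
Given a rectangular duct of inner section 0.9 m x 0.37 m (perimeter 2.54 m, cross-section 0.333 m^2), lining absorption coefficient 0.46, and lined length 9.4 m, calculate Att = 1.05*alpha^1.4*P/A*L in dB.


alpha^1.4 = 0.46^1.4 = 0.337179
Attenuation rate = 1.05 * alpha^1.4 * P / A
= 1.05 * 0.337179 * 2.54 / 0.333 = 2.70047 dB/m
Total Att = 2.70047 * 9.4 = 25.384 dB


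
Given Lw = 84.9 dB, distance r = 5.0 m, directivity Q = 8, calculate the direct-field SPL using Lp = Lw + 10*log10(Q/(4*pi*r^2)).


4*pi*r^2 = 4*pi*5.0^2 = 314.159 m^2
Q / (4*pi*r^2) = 8 / 314.159 = 0.0254648
Lp = 84.9 + 10*log10(0.0254648) = 68.959 dB


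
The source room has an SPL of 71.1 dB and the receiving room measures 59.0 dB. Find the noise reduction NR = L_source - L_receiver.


NR = L_source - L_receiver (difference between source and receiving room levels)
NR = 71.1 - 59.0 = 12.1 dB


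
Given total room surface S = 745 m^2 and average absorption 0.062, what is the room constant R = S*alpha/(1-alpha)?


R = 745 * 0.062 / (1 - 0.062) = 49.243 m^2


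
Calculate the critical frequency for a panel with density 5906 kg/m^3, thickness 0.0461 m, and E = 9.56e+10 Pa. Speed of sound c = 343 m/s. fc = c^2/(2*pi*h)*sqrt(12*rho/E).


12*rho/E = 12*5906/9.56e+10 = 7.41339e-07
sqrt(12*rho/E) = sqrt(7.41339e-07) = 0.00086101
c^2/(2*pi*h) = 343^2/(2*pi*0.0461) = 406170
fc = 406170 * 0.00086101 = 349.72 Hz


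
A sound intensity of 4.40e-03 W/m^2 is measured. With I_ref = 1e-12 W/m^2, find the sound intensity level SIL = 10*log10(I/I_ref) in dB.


I / I_ref = 4.40e-03 / 1e-12 = 4.4e+09
SIL = 10 * log10(4.4e+09) = 96.435 dB


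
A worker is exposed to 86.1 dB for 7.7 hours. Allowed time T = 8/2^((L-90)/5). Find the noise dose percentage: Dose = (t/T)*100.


T_allowed = 8 / 2^((86.1 - 90)/5) = 13.737 hr
Dose = 7.7 / 13.737 * 100 = 56.053 %


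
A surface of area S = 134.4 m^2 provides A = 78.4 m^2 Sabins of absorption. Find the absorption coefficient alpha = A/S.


Absorption coefficient = absorbed power / incident power
alpha = A / S = 78.4 / 134.4 = 0.58333


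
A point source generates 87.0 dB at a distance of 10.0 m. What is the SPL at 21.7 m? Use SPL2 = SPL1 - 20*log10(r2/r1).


r2/r1 = 21.7/10.0 = 2.17
Correction = 20*log10(2.17) = 6.72919 dB
SPL2 = 87.0 - 6.72919 = 80.271 dB


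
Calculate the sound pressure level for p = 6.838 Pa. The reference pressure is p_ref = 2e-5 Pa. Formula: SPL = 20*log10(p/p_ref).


p / p_ref = 6.838 / 2e-5 = 341900
SPL = 20 * log10(341900) = 110.68 dB


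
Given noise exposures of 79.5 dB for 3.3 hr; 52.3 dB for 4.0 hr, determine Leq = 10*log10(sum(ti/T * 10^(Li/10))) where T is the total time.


T_total = 3.3 + 4.0 = 7.3 hr
(3.3/7.3) * 10^(79.5/10) = 4.02894e+07
(4.0/7.3) * 10^(52.3/10) = 93054.4
Sum = 4.02894e+07 + 93054.4 = 4.03825e+07
Leq = 10*log10(4.03825e+07) = 76.062 dB


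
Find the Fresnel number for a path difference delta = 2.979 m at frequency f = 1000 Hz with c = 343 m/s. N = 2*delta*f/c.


N = 2*delta*f/c = 2*delta/lambda, where lambda = c/f
lambda = 343 / 1000 = 0.343 m
N = 2 * 2.979 / 0.343 = 17.37


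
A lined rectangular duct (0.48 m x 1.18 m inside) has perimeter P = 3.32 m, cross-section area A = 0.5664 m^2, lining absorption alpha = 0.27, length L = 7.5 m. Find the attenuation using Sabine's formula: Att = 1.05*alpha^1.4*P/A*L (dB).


alpha^1.4 = 0.27^1.4 = 0.159922
Attenuation rate = 1.05 * alpha^1.4 * P / A
= 1.05 * 0.159922 * 3.32 / 0.5664 = 0.984266 dB/m
Total Att = 0.984266 * 7.5 = 7.382 dB


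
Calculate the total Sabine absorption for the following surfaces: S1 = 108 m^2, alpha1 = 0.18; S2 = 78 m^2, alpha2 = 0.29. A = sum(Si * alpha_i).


108 * 0.18 = 19.44
78 * 0.29 = 22.62
A_total = 19.44 + 22.62 = 42.06 m^2


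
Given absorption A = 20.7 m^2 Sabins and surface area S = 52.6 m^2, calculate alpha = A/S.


Absorption coefficient = absorbed power / incident power
alpha = A / S = 20.7 / 52.6 = 0.39354


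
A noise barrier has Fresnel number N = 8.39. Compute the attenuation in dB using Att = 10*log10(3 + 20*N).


3 + 20*N = 3 + 20*8.39 = 170.8
Att = 10*log10(170.8) = 22.325 dB


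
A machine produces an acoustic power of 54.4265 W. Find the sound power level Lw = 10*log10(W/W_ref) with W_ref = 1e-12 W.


W / W_ref = 54.4265 / 1e-12 = 5.44265e+13
Lw = 10 * log10(5.44265e+13) = 137.36 dB


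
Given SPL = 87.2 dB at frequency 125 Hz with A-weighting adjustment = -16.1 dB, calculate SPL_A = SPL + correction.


A-weighting table: 125 Hz -> -16.1 dB correction
SPL_A = SPL + correction = 87.2 + (-16.1) = 71.1 dBA


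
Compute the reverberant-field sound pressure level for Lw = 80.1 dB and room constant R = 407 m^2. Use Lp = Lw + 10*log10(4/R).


4/R = 4/407 = 0.00982801
Lp = 80.1 + 10*log10(0.00982801) = 60.025 dB


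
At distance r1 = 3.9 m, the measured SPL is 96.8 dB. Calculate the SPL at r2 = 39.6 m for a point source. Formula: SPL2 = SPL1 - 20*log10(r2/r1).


r2/r1 = 39.6/3.9 = 10.1538
Correction = 20*log10(10.1538) = 20.1326 dB
SPL2 = 96.8 - 20.1326 = 76.667 dB


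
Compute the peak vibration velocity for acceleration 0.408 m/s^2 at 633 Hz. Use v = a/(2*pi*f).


omega = 2*pi*f = 2*pi*633 = 3977.26 rad/s
v = a / omega = 0.408 / 3977.26 = 0.00010258 m/s


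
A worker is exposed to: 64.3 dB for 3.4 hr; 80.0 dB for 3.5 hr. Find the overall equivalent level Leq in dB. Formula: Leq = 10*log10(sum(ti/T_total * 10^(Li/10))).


T_total = 3.4 + 3.5 = 6.9 hr
(3.4/6.9) * 10^(64.3/10) = 1.32626e+06
(3.5/6.9) * 10^(80.0/10) = 5.07246e+07
Sum = 1.32626e+06 + 5.07246e+07 = 5.20509e+07
Leq = 10*log10(5.20509e+07) = 77.164 dB


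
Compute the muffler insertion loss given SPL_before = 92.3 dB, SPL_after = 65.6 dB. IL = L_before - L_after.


Insertion loss = SPL without muffler - SPL with muffler
IL = 92.3 - 65.6 = 26.7 dB


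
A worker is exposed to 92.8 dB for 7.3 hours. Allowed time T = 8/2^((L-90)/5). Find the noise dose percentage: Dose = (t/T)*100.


T_allowed = 8 / 2^((92.8 - 90)/5) = 5.42642 hr
Dose = 7.3 / 5.42642 * 100 = 134.53 %


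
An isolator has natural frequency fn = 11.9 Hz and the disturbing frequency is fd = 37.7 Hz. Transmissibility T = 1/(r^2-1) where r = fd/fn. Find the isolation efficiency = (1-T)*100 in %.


r = 37.7 / 11.9 = 3.16807
r^2 - 1 = 3.16807^2 - 1 = 9.03667
T = 1/9.03667 = 0.11066
Efficiency = (1 - 0.11066)*100 = 88.934 %


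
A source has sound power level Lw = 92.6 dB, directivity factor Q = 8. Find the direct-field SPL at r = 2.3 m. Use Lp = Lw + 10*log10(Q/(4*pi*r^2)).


4*pi*r^2 = 4*pi*2.3^2 = 66.4761 m^2
Q / (4*pi*r^2) = 8 / 66.4761 = 0.120344
Lp = 92.6 + 10*log10(0.120344) = 83.404 dB


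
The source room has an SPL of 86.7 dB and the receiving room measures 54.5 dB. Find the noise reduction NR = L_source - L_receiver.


NR = L_source - L_receiver (difference between source and receiving room levels)
NR = 86.7 - 54.5 = 32.2 dB


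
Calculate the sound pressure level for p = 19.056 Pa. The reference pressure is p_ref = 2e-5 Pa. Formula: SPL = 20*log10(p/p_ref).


p / p_ref = 19.056 / 2e-5 = 952800
SPL = 20 * log10(952800) = 119.58 dB


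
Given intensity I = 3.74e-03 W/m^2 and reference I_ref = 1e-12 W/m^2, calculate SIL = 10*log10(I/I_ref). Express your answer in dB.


I / I_ref = 3.74e-03 / 1e-12 = 3.74e+09
SIL = 10 * log10(3.74e+09) = 95.729 dB


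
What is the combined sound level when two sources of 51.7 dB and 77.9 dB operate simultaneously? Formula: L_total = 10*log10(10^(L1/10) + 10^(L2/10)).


10^(51.7/10) = 147911
10^(77.9/10) = 6.16595e+07
Sum = 147911 + 6.16595e+07 = 6.18074e+07
L_total = 10*log10(6.18074e+07) = 77.91 dB


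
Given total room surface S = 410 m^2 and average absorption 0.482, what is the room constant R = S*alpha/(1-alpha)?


R = 410 * 0.482 / (1 - 0.482) = 381.51 m^2


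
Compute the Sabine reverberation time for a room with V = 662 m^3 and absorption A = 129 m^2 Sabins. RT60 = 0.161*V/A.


RT60 = 0.161 * 662 / 129 = 0.82622 s


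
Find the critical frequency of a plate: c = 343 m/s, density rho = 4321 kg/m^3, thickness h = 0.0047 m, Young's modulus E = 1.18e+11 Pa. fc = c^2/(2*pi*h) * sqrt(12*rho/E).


12*rho/E = 12*4321/1.18e+11 = 4.39424e-07
sqrt(12*rho/E) = sqrt(4.39424e-07) = 0.000662891
c^2/(2*pi*h) = 343^2/(2*pi*0.0047) = 3.98392e+06
fc = 3.98392e+06 * 0.000662891 = 2640.9 Hz


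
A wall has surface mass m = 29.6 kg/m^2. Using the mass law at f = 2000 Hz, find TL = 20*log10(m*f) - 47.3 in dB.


m * f = 29.6 * 2000 = 59200
20*log10(59200) = 95.4464 dB
TL = 95.4464 - 47.3 = 48.146 dB


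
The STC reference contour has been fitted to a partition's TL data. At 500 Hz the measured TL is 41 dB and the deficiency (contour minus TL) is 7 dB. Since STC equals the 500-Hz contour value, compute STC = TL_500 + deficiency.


By ASTM E413, STC = value of the fitted reference contour at 500 Hz.
Contour value at 500 Hz = TL_500 + deficiency = 41 + 7 = 48
STC = 48


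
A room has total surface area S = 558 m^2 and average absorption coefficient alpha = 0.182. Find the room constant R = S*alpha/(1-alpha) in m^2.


R = 558 * 0.182 / (1 - 0.182) = 124.15 m^2


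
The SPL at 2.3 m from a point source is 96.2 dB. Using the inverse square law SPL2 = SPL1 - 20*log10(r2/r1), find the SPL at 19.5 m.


r2/r1 = 19.5/2.3 = 8.47826
Correction = 20*log10(8.47826) = 18.5661 dB
SPL2 = 96.2 - 18.5661 = 77.634 dB


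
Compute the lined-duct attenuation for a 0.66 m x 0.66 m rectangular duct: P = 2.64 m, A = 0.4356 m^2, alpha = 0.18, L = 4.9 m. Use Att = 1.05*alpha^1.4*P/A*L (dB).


alpha^1.4 = 0.18^1.4 = 0.0906529
Attenuation rate = 1.05 * alpha^1.4 * P / A
= 1.05 * 0.0906529 * 2.64 / 0.4356 = 0.576882 dB/m
Total Att = 0.576882 * 4.9 = 2.8267 dB


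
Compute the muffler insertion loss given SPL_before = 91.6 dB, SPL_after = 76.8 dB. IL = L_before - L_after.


Insertion loss = SPL without muffler - SPL with muffler
IL = 91.6 - 76.8 = 14.8 dB


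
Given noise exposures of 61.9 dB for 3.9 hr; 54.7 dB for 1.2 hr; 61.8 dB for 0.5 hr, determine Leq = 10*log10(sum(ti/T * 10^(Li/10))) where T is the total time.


T_total = 3.9 + 1.2 + 0.5 = 5.6 hr
(3.9/5.6) * 10^(61.9/10) = 1.07864e+06
(1.2/5.6) * 10^(54.7/10) = 63240.2
(0.5/5.6) * 10^(61.8/10) = 135139
Sum = 1.07864e+06 + 63240.2 + 135139 = 1.27702e+06
Leq = 10*log10(1.27702e+06) = 61.062 dB


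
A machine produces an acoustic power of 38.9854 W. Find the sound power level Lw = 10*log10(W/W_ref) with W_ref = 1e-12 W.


W / W_ref = 38.9854 / 1e-12 = 3.89854e+13
Lw = 10 * log10(3.89854e+13) = 135.91 dB


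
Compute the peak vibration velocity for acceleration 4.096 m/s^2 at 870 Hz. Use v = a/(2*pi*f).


omega = 2*pi*f = 2*pi*870 = 5466.37 rad/s
v = a / omega = 4.096 / 5466.37 = 0.00074931 m/s


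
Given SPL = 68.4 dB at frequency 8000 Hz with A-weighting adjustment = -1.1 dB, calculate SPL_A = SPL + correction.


A-weighting table: 8000 Hz -> -1.1 dB correction
SPL_A = SPL + correction = 68.4 + (-1.1) = 67.3 dBA


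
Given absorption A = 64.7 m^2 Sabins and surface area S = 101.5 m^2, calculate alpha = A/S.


Absorption coefficient = absorbed power / incident power
alpha = A / S = 64.7 / 101.5 = 0.63744


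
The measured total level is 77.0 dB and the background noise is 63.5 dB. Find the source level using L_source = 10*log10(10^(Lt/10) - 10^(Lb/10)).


10^(77.0/10) = 5.01187e+07
10^(63.5/10) = 2.23872e+06
Difference = 5.01187e+07 - 2.23872e+06 = 4.788e+07
L_source = 10*log10(4.788e+07) = 76.802 dB


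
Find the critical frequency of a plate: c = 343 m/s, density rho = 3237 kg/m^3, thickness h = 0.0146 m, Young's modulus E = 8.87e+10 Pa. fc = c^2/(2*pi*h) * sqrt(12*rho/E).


12*rho/E = 12*3237/8.87e+10 = 4.37926e-07
sqrt(12*rho/E) = sqrt(4.37926e-07) = 0.00066176
c^2/(2*pi*h) = 343^2/(2*pi*0.0146) = 1.28249e+06
fc = 1.28249e+06 * 0.00066176 = 848.7 Hz


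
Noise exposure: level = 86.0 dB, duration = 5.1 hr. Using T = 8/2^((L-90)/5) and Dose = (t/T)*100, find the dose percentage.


T_allowed = 8 / 2^((86.0 - 90)/5) = 13.9288 hr
Dose = 5.1 / 13.9288 * 100 = 36.615 %


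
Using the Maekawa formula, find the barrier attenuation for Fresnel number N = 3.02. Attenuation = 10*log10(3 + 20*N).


3 + 20*N = 3 + 20*3.02 = 63.4
Att = 10*log10(63.4) = 18.021 dB


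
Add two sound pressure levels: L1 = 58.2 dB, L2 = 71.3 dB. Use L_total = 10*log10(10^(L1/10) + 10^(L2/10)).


10^(58.2/10) = 660693
10^(71.3/10) = 1.34896e+07
Sum = 660693 + 1.34896e+07 = 1.41503e+07
L_total = 10*log10(1.41503e+07) = 71.508 dB


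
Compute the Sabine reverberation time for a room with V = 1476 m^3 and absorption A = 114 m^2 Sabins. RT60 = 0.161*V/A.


RT60 = 0.161 * 1476 / 114 = 2.0845 s


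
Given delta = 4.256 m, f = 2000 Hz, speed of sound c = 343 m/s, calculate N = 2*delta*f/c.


N = 2*delta*f/c = 2*delta/lambda, where lambda = c/f
lambda = 343 / 2000 = 0.1715 m
N = 2 * 4.256 / 0.1715 = 49.633


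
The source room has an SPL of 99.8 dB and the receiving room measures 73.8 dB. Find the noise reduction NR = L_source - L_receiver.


NR = L_source - L_receiver (difference between source and receiving room levels)
NR = 99.8 - 73.8 = 26 dB


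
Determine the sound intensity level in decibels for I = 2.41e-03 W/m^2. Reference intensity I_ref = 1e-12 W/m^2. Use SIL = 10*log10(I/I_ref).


I / I_ref = 2.41e-03 / 1e-12 = 2.41e+09
SIL = 10 * log10(2.41e+09) = 93.82 dB


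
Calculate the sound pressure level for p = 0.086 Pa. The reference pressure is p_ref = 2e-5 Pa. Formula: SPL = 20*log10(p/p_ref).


p / p_ref = 0.086 / 2e-5 = 4300
SPL = 20 * log10(4300) = 72.669 dB


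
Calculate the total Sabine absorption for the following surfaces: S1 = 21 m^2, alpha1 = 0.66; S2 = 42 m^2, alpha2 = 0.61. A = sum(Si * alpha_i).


21 * 0.66 = 13.86
42 * 0.61 = 25.62
A_total = 13.86 + 25.62 = 39.48 m^2


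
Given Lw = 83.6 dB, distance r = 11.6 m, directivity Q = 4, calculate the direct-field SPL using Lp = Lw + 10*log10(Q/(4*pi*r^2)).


4*pi*r^2 = 4*pi*11.6^2 = 1690.93 m^2
Q / (4*pi*r^2) = 4 / 1690.93 = 0.00236556
Lp = 83.6 + 10*log10(0.00236556) = 57.339 dB


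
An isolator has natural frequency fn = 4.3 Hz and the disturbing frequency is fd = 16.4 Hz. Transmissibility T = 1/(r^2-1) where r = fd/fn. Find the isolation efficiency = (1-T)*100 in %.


r = 16.4 / 4.3 = 3.81395
r^2 - 1 = 3.81395^2 - 1 = 13.5462
T = 1/13.5462 = 0.0738214
Efficiency = (1 - 0.0738214)*100 = 92.618 %


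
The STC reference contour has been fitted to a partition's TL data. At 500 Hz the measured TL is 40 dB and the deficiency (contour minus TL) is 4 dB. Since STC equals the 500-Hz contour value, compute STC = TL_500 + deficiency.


By ASTM E413, STC = value of the fitted reference contour at 500 Hz.
Contour value at 500 Hz = TL_500 + deficiency = 40 + 4 = 44
STC = 44


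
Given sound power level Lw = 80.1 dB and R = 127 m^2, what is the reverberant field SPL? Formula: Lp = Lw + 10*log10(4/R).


4/R = 4/127 = 0.0314961
Lp = 80.1 + 10*log10(0.0314961) = 65.083 dB


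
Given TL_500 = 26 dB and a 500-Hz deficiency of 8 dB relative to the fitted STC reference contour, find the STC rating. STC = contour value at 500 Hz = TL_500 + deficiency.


By ASTM E413, STC = value of the fitted reference contour at 500 Hz.
Contour value at 500 Hz = TL_500 + deficiency = 26 + 8 = 34
STC = 34


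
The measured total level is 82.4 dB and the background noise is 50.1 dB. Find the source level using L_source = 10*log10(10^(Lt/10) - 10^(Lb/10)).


10^(82.4/10) = 1.7378e+08
10^(50.1/10) = 102329
Difference = 1.7378e+08 - 102329 = 1.73678e+08
L_source = 10*log10(1.73678e+08) = 82.397 dB


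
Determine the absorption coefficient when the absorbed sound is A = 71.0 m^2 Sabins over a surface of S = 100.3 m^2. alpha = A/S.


Absorption coefficient = absorbed power / incident power
alpha = A / S = 71.0 / 100.3 = 0.70788


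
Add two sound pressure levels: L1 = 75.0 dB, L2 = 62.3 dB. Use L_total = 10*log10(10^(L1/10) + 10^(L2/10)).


10^(75.0/10) = 3.16228e+07
10^(62.3/10) = 1.69824e+06
Sum = 3.16228e+07 + 1.69824e+06 = 3.3321e+07
L_total = 10*log10(3.3321e+07) = 75.227 dB


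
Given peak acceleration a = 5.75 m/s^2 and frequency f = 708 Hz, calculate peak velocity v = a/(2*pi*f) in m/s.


omega = 2*pi*f = 2*pi*708 = 4448.5 rad/s
v = a / omega = 5.75 / 4448.5 = 0.0012926 m/s


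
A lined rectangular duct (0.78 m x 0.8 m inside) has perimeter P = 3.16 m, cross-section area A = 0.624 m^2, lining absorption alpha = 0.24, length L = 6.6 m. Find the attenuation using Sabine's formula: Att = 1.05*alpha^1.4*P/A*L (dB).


alpha^1.4 = 0.24^1.4 = 0.135611
Attenuation rate = 1.05 * alpha^1.4 * P / A
= 1.05 * 0.135611 * 3.16 / 0.624 = 0.721085 dB/m
Total Att = 0.721085 * 6.6 = 4.7592 dB


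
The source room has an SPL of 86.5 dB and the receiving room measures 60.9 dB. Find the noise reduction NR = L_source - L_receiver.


NR = L_source - L_receiver (difference between source and receiving room levels)
NR = 86.5 - 60.9 = 25.6 dB


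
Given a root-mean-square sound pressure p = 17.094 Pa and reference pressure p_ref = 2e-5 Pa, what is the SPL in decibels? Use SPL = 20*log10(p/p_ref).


p / p_ref = 17.094 / 2e-5 = 854700
SPL = 20 * log10(854700) = 118.64 dB


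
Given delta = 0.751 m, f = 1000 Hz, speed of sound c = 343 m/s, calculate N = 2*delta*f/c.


N = 2*delta*f/c = 2*delta/lambda, where lambda = c/f
lambda = 343 / 1000 = 0.343 m
N = 2 * 0.751 / 0.343 = 4.379


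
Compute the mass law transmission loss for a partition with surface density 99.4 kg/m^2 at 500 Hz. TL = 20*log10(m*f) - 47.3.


m * f = 99.4 * 500 = 49700
20*log10(49700) = 93.9271 dB
TL = 93.9271 - 47.3 = 46.627 dB


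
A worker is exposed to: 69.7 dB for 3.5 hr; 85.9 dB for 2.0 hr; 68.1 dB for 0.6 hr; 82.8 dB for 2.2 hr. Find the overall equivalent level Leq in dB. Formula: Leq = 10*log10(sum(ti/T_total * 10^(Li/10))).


T_total = 3.5 + 2.0 + 0.6 + 2.2 = 8.3 hr
(3.5/8.3) * 10^(69.7/10) = 3.93541e+06
(2.0/8.3) * 10^(85.9/10) = 9.37458e+07
(0.6/8.3) * 10^(68.1/10) = 466738
(2.2/8.3) * 10^(82.8/10) = 5.05062e+07
Sum = 3.93541e+06 + 9.37458e+07 + 466738 + 5.05062e+07 = 1.48654e+08
Leq = 10*log10(1.48654e+08) = 81.722 dB


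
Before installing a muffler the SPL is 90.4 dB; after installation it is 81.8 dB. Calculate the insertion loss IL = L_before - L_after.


Insertion loss = SPL without muffler - SPL with muffler
IL = 90.4 - 81.8 = 8.6 dB


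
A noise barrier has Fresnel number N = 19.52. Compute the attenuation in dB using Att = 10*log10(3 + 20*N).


3 + 20*N = 3 + 20*19.52 = 393.4
Att = 10*log10(393.4) = 25.948 dB


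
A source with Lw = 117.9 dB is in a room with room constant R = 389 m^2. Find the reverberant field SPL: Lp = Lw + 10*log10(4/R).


4/R = 4/389 = 0.0102828
Lp = 117.9 + 10*log10(0.0102828) = 98.021 dB


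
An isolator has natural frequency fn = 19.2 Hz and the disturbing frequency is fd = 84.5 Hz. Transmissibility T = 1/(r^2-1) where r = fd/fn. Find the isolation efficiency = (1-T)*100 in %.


r = 84.5 / 19.2 = 4.40104
r^2 - 1 = 4.40104^2 - 1 = 18.3692
T = 1/18.3692 = 0.054439
Efficiency = (1 - 0.054439)*100 = 94.556 %


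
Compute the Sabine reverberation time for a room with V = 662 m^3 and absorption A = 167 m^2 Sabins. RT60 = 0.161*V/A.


RT60 = 0.161 * 662 / 167 = 0.63822 s


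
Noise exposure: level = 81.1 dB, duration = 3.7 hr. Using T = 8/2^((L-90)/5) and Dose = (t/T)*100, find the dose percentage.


T_allowed = 8 / 2^((81.1 - 90)/5) = 27.4741 hr
Dose = 3.7 / 27.4741 * 100 = 13.467 %


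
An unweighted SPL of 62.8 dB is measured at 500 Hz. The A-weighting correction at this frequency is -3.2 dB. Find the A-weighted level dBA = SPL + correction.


A-weighting table: 500 Hz -> -3.2 dB correction
SPL_A = SPL + correction = 62.8 + (-3.2) = 59.6 dBA


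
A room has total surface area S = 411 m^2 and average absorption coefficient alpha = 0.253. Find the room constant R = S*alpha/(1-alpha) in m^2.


R = 411 * 0.253 / (1 - 0.253) = 139.2 m^2


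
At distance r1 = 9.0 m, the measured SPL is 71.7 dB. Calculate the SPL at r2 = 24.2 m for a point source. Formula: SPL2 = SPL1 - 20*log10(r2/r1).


r2/r1 = 24.2/9.0 = 2.68889
Correction = 20*log10(2.68889) = 8.59146 dB
SPL2 = 71.7 - 8.59146 = 63.109 dB


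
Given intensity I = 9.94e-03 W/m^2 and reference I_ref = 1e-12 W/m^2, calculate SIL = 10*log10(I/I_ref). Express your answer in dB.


I / I_ref = 9.94e-03 / 1e-12 = 9.94e+09
SIL = 10 * log10(9.94e+09) = 99.974 dB


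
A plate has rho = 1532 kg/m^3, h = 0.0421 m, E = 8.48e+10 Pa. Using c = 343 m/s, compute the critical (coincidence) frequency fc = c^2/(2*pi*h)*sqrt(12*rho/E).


12*rho/E = 12*1532/8.48e+10 = 2.16792e-07
sqrt(12*rho/E) = sqrt(2.16792e-07) = 0.000465609
c^2/(2*pi*h) = 343^2/(2*pi*0.0421) = 444761
fc = 444761 * 0.000465609 = 207.08 Hz


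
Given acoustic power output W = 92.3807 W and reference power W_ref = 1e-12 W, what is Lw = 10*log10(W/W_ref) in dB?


W / W_ref = 92.3807 / 1e-12 = 9.23807e+13
Lw = 10 * log10(9.23807e+13) = 139.66 dB


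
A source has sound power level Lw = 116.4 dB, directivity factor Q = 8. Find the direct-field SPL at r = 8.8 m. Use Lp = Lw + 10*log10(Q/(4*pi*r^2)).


4*pi*r^2 = 4*pi*8.8^2 = 973.14 m^2
Q / (4*pi*r^2) = 8 / 973.14 = 0.00822081
Lp = 116.4 + 10*log10(0.00822081) = 95.549 dB


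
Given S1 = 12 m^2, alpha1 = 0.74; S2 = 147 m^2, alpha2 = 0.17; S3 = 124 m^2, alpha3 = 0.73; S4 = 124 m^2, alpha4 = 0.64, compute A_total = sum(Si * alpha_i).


12 * 0.74 = 8.88
147 * 0.17 = 24.99
124 * 0.73 = 90.52
124 * 0.64 = 79.36
A_total = 8.88 + 24.99 + 90.52 + 79.36 = 203.75 m^2


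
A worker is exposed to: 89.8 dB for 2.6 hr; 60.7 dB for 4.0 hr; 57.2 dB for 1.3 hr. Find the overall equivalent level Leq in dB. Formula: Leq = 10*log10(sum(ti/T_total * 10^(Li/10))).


T_total = 2.6 + 4.0 + 1.3 = 7.9 hr
(2.6/7.9) * 10^(89.8/10) = 3.14301e+08
(4.0/7.9) * 10^(60.7/10) = 594885
(1.3/7.9) * 10^(57.2/10) = 86360.7
Sum = 3.14301e+08 + 594885 + 86360.7 = 3.14982e+08
Leq = 10*log10(3.14982e+08) = 84.983 dB


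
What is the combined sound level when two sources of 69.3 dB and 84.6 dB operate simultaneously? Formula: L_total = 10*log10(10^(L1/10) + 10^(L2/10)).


10^(69.3/10) = 8.51138e+06
10^(84.6/10) = 2.88403e+08
Sum = 8.51138e+06 + 2.88403e+08 = 2.96914e+08
L_total = 10*log10(2.96914e+08) = 84.726 dB


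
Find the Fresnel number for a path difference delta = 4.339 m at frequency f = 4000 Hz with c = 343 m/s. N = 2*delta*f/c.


N = 2*delta*f/c = 2*delta/lambda, where lambda = c/f
lambda = 343 / 4000 = 0.08575 m
N = 2 * 4.339 / 0.08575 = 101.2


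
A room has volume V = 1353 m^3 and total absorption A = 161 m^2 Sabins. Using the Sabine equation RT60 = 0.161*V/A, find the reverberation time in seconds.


RT60 = 0.161 * 1353 / 161 = 1.353 s


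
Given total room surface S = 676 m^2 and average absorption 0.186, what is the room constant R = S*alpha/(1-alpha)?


R = 676 * 0.186 / (1 - 0.186) = 154.47 m^2


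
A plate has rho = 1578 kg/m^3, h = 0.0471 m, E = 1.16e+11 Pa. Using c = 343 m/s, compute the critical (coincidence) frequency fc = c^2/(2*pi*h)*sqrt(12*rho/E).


12*rho/E = 12*1578/1.16e+11 = 1.63241e-07
sqrt(12*rho/E) = sqrt(1.63241e-07) = 0.000404031
c^2/(2*pi*h) = 343^2/(2*pi*0.0471) = 397546
fc = 397546 * 0.000404031 = 160.62 Hz


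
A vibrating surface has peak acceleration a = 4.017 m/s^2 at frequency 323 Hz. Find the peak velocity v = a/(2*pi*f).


omega = 2*pi*f = 2*pi*323 = 2029.47 rad/s
v = a / omega = 4.017 / 2029.47 = 0.0019793 m/s
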